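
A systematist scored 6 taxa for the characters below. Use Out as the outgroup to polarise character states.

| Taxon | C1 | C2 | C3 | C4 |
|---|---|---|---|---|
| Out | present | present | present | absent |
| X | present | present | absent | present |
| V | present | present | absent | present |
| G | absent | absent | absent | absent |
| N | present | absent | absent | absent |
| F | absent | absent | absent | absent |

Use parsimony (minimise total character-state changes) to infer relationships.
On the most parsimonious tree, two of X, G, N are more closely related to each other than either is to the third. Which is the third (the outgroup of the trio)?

Character polarity is set by the outgroup: the derived state is whichever differs from the outgroup's state, so for C1, C2, C3 the derived state is 'absent', and for the remaining characters it is 'present'.
Only F and G show the derived state 'absent' for C1, supporting them as a clade.
Only F, G, and N show the derived state 'absent' for C2, supporting them as a clade.
All ingroup taxa share the derived state 'absent' for C3; it defines the ingroup but does not resolve relationships within it.
C4 (derived state 'present') is shared by V and X — a synapomorphy uniting that clade.
Most parsimonious ingroup topology: ((X,V),((G,F),N)).
G and N share a more recent common ancestor with each other than either does with X, so X is the least closely related of the three.

X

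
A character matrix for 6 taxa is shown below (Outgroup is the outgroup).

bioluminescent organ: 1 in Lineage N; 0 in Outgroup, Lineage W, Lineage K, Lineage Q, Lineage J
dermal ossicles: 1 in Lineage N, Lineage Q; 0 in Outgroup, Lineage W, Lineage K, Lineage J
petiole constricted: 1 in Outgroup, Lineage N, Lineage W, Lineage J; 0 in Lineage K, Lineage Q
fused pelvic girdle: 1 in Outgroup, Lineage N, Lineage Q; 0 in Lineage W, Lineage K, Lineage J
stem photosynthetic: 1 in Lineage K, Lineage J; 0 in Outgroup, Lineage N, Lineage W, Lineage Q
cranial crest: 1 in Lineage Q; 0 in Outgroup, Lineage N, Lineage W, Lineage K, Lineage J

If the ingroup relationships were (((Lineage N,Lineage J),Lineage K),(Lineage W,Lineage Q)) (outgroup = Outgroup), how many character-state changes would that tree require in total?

Map each character onto (((Lineage N,Lineage J),Lineage K),(Lineage W,Lineage Q)) (rooted by Outgroup) and count the minimum state changes it requires (Fitch parsimony):
bioluminescent organ: 1; dermal ossicles: 2; petiole constricted: 2; fused pelvic girdle: 3; stem photosynthetic: 2; cranial crest: 1.
Total tree length = 11.

11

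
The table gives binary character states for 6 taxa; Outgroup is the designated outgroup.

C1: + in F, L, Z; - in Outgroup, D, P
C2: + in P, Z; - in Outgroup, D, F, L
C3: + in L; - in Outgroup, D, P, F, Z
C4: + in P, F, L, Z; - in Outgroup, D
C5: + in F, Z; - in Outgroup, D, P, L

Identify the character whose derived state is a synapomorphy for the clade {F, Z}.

The outgroup has state '-' for every character, so '+' is the derived state throughout.
C1: derived state '+' in F, L, and Z only — synapomorphy for {F, L, Z}.
C2 groups P and Z, which is incompatible with the clades supported by the remaining characters; treating it as convergent (homoplasy) costs fewer steps than any alternative tree.
C3 (derived state '+') is unique to L (autapomorphy; uninformative for grouping).
C4 (derived state '+') is shared by F, L, P, and Z — a synapomorphy uniting that clade.
C5 (derived state '+') is shared by F and Z — a synapomorphy uniting that clade.
Most parsimonious ingroup topology: (D,(P,((F,Z),L))).
The clade {F, Z} is supported by C5: its derived state '+' occurs in exactly those taxa and in no other taxon (including the outgroup).

C5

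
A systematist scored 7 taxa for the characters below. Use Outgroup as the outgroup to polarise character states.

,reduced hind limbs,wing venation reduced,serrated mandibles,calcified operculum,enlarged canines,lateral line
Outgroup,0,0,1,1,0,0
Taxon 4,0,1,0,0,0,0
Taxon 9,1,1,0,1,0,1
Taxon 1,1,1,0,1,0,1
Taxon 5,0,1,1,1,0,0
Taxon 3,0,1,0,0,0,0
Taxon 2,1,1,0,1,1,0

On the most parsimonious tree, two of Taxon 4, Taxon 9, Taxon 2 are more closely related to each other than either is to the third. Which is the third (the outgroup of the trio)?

Taxon 4

Character polarity is set by the outgroup: the derived state is whichever differs from the outgroup's state, so for serrated mandibles, calcified operculum the derived state is '0', and for the remaining characters it is '1'.
reduced hind limbs (derived state '1') is shared by Taxon 1, Taxon 2, and Taxon 9 — a synapomorphy uniting that clade.
All ingroup taxa share the derived state '1' for wing venation reduced; it defines the ingroup but does not resolve relationships within it.
serrated mandibles: derived state '0' in Taxon 1, Taxon 2, Taxon 3, Taxon 4, and Taxon 9 only — synapomorphy for {Taxon 1, Taxon 2, Taxon 3, Taxon 4, Taxon 9}.
Only Taxon 3 and Taxon 4 show the derived state '0' for calcified operculum, supporting them as a clade.
enlarged canines: derived state '1' in Taxon 2 only — an autapomorphy, so it tells us nothing about relationships among taxa.
lateral line (derived state '1') is shared by Taxon 1 and Taxon 9 — a synapomorphy uniting that clade.
Most parsimonious ingroup topology: (((Taxon 4,Taxon 3),((Taxon 9,Taxon 1),Taxon 2)),Taxon 5).
Taxon 2 and Taxon 9 share a more recent common ancestor with each other than either does with Taxon 4, so Taxon 4 is the least closely related of the three.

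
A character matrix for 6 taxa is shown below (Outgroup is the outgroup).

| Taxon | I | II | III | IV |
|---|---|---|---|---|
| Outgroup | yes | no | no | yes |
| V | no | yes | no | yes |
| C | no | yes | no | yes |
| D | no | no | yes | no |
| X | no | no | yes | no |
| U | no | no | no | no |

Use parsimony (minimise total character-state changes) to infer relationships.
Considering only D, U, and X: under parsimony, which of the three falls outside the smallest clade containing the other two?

U

Character polarity is set by the outgroup: the derived state is whichever differs from the outgroup's state, so for I, IV the derived state is 'no', and for the remaining characters it is 'yes'.
I (derived state 'no') is shared by all ingroup taxa — unites the whole ingroup.
Only C and V show the derived state 'yes' for II, supporting them as a clade.
III (derived state 'yes') is shared by D and X — a synapomorphy uniting that clade.
IV (derived state 'no') is shared by D, U, and X — a synapomorphy uniting that clade.
Most parsimonious ingroup topology: ((V,C),((D,X),U)).
D and X share a more recent common ancestor with each other than either does with U, so U is the least closely related of the three.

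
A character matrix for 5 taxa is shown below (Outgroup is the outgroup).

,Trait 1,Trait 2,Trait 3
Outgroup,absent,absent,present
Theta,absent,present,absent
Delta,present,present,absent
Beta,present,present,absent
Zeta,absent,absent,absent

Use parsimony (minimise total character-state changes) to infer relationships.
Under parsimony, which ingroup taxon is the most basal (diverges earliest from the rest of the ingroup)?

Zeta

Character polarity is set by the outgroup: the derived state is whichever differs from the outgroup's state, so for Trait 3 the derived state is 'absent', and for the remaining characters it is 'present'.
Trait 1: derived state 'present' in Beta and Delta only — synapomorphy for {Beta, Delta}.
Trait 2: derived state 'present' in Beta, Delta, and Theta only — synapomorphy for {Beta, Delta, Theta}.
Trait 3 (derived state 'absent') is shared by all ingroup taxa — unites the whole ingroup.
Most parsimonious ingroup topology: ((Theta,(Delta,Beta)),Zeta).
Zeta is sister to the clade containing all other ingroup taxa, so it is the earliest-diverging (most basal) ingroup lineage.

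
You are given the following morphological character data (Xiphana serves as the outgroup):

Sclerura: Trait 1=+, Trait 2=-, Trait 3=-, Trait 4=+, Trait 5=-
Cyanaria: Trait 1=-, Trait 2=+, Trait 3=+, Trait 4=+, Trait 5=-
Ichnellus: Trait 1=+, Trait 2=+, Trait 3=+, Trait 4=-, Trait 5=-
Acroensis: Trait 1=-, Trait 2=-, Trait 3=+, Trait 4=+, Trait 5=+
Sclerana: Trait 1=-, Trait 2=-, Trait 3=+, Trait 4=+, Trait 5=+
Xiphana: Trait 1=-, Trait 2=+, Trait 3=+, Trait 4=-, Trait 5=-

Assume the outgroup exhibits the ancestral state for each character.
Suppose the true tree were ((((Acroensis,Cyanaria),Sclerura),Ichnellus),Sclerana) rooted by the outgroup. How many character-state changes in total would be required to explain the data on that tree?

Map each character onto ((((Acroensis,Cyanaria),Sclerura),Ichnellus),Sclerana) (rooted by Xiphana) and count the minimum state changes it requires (Fitch parsimony):
Trait 1: 2; Trait 2: 3; Trait 3: 1; Trait 4: 2; Trait 5: 2.
Total tree length = 10.

10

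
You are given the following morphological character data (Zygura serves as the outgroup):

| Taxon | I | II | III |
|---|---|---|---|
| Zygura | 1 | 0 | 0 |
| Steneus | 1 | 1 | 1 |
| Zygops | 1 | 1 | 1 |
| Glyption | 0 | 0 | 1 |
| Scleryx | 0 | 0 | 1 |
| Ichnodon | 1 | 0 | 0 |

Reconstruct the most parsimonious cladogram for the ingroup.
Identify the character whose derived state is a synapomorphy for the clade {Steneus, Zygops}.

Character polarity is set by the outgroup: the derived state is whichever differs from the outgroup's state, so for I the derived state is '0', and for the remaining characters it is '1'.
Only Glyption and Scleryx show the derived state '0' for I, supporting them as a clade.
II (derived state '1') is shared by Steneus and Zygops — a synapomorphy uniting that clade.
III: derived state '1' in Glyption, Scleryx, Steneus, and Zygops only — synapomorphy for {Glyption, Scleryx, Steneus, Zygops}.
Most parsimonious ingroup topology: (((Steneus,Zygops),(Glyption,Scleryx)),Ichnodon).
The clade {Steneus, Zygops} is supported by II: its derived state '1' occurs in exactly those taxa and in no other taxon (including the outgroup).

II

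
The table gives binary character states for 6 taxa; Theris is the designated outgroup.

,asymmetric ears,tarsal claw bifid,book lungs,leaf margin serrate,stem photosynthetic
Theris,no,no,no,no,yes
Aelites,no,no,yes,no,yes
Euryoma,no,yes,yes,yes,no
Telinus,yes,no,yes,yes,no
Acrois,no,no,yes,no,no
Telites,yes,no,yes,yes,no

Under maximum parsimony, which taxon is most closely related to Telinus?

Character polarity is set by the outgroup: the derived state is whichever differs from the outgroup's state, so for stem photosynthetic the derived state is 'no', and for the remaining characters it is 'yes'.
asymmetric ears: derived state 'yes' in Telinus and Telites only — synapomorphy for {Telinus, Telites}.
tarsal claw bifid: derived state 'yes' in Euryoma only — an autapomorphy, so it tells us nothing about relationships among taxa.
book lungs (derived state 'yes') is shared by all ingroup taxa — unites the whole ingroup.
leaf margin serrate (derived state 'yes') is shared by Euryoma, Telinus, and Telites — a synapomorphy uniting that clade.
Only Acrois, Euryoma, Telinus, and Telites show the derived state 'no' for stem photosynthetic, supporting them as a clade.
Most parsimonious ingroup topology: (Aelites,((Euryoma,(Telinus,Telites)),Acrois)).
Telinus and Telites form a cherry on this tree, so they are sister taxa.

Telites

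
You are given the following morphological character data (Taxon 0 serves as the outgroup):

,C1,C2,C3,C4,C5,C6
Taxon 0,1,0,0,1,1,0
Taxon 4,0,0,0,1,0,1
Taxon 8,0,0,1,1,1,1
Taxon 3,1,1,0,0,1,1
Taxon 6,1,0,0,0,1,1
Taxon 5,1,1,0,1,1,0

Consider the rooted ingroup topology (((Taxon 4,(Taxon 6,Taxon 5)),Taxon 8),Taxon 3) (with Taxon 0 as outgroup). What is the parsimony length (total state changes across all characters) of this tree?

10

Map each character onto (((Taxon 4,(Taxon 6,Taxon 5)),Taxon 8),Taxon 3) (rooted by Taxon 0) and count the minimum state changes it requires (Fitch parsimony):
C1: 2; C2: 2; C3: 1; C4: 2; C5: 1; C6: 2.
Total tree length = 10.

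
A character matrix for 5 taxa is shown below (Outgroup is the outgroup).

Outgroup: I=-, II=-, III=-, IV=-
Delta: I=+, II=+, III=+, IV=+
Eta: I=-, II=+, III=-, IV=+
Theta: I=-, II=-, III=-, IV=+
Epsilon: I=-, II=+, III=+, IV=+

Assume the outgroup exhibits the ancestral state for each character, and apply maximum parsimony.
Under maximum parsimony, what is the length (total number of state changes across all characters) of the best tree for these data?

4

The outgroup has state '-' for every character, so '+' is the derived state throughout.
I: derived state '+' in Delta only — an autapomorphy, so it tells us nothing about relationships among taxa.
II (derived state '+') is shared by Delta, Epsilon, and Eta — a synapomorphy uniting that clade.
III (derived state '+') is shared by Delta and Epsilon — a synapomorphy uniting that clade.
All ingroup taxa share the derived state '+' for IV; it defines the ingroup but does not resolve relationships within it.
Most parsimonious ingroup topology: (((Delta,Epsilon),Eta),Theta).
Changes per character on this tree: I: 1; II: 1; III: 1; IV: 1.
Total = 4.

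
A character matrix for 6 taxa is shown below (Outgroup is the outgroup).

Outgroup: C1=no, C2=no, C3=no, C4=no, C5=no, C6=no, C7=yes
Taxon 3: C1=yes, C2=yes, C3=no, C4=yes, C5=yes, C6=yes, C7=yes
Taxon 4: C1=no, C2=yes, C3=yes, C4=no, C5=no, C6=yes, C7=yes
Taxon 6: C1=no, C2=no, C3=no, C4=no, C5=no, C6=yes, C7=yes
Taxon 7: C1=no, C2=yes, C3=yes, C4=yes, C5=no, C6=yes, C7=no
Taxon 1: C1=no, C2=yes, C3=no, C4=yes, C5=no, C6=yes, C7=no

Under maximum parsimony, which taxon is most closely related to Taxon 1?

Character polarity is set by the outgroup: the derived state is whichever differs from the outgroup's state, so for C7 the derived state is 'no', and for the remaining characters it is 'yes'.
C1: derived state 'yes' in Taxon 3 only — an autapomorphy, so it tells us nothing about relationships among taxa.
C2 (derived state 'yes') is shared by Taxon 1, Taxon 3, Taxon 4, and Taxon 7 — a synapomorphy uniting that clade.
C3 groups Taxon 4 and Taxon 7, which is incompatible with the clades supported by the remaining characters; treating it as convergent (homoplasy) costs fewer steps than any alternative tree.
C4: derived state 'yes' in Taxon 1, Taxon 3, and Taxon 7 only — synapomorphy for {Taxon 1, Taxon 3, Taxon 7}.
C5: derived state 'yes' in Taxon 3 only — an autapomorphy, so it tells us nothing about relationships among taxa.
C6 (derived state 'yes') is shared by all ingroup taxa — unites the whole ingroup.
C7 (derived state 'no') is shared by Taxon 1 and Taxon 7 — a synapomorphy uniting that clade.
Most parsimonious ingroup topology: (((Taxon 3,(Taxon 7,Taxon 1)),Taxon 4),Taxon 6).
Taxon 1 and Taxon 7 form a cherry on this tree, so they are sister taxa.

Taxon 7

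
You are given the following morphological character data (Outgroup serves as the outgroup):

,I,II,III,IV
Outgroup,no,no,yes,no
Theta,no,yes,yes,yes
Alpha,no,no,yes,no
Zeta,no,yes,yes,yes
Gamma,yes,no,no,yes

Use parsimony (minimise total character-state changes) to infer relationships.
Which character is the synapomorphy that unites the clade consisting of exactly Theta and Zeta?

Character polarity is set by the outgroup: the derived state is whichever differs from the outgroup's state, so for III the derived state is 'no', and for the remaining characters it is 'yes'.
I: derived state 'yes' in Gamma only — an autapomorphy, so it tells us nothing about relationships among taxa.
II (derived state 'yes') is shared by Theta and Zeta — a synapomorphy uniting that clade.
III (derived state 'no') is unique to Gamma (autapomorphy; uninformative for grouping).
IV (derived state 'yes') is shared by Gamma, Theta, and Zeta — a synapomorphy uniting that clade.
Most parsimonious ingroup topology: (((Theta,Zeta),Gamma),Alpha).
The clade {Theta, Zeta} is supported by II: its derived state 'yes' occurs in exactly those taxa and in no other taxon (including the outgroup).

II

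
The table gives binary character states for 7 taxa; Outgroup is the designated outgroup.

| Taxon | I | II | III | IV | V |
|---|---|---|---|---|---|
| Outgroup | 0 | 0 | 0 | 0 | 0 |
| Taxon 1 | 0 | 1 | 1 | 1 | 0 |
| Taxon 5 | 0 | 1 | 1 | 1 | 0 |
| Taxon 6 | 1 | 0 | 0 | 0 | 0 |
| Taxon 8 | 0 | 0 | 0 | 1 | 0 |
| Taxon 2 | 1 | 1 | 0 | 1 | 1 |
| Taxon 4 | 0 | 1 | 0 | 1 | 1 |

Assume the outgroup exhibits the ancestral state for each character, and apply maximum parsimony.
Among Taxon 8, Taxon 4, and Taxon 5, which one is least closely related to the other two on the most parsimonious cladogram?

The outgroup has state '0' for every character, so '1' is the derived state throughout.
I (state '1') occurs in Taxon 2 and Taxon 6 but conflicts with the nesting implied by the other characters — most parsimoniously interpreted as homoplasy.
II (derived state '1') is shared by Taxon 1, Taxon 2, Taxon 4, and Taxon 5 — a synapomorphy uniting that clade.
III: derived state '1' in Taxon 1 and Taxon 5 only — synapomorphy for {Taxon 1, Taxon 5}.
Only Taxon 1, Taxon 2, Taxon 4, Taxon 5, and Taxon 8 show the derived state '1' for IV, supporting them as a clade.
V: derived state '1' in Taxon 2 and Taxon 4 only — synapomorphy for {Taxon 2, Taxon 4}.
Most parsimonious ingroup topology: ((((Taxon 1,Taxon 5),(Taxon 2,Taxon 4)),Taxon 8),Taxon 6).
Taxon 5 and Taxon 4 share a more recent common ancestor with each other than either does with Taxon 8, so Taxon 8 is the least closely related of the three.

Taxon 8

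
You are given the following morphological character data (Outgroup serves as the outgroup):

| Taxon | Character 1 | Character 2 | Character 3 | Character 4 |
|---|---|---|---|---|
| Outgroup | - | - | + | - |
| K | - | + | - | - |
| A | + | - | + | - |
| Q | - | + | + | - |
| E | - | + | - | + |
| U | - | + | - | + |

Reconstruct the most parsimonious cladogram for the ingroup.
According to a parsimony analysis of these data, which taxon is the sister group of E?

U

Character polarity is set by the outgroup: the derived state is whichever differs from the outgroup's state, so for Character 3 the derived state is '-', and for the remaining characters it is '+'.
Character 1: derived state '+' in A only — an autapomorphy, so it tells us nothing about relationships among taxa.
Character 2: derived state '+' in E, K, Q, and U only — synapomorphy for {E, K, Q, U}.
Character 3 (derived state '-') is shared by E, K, and U — a synapomorphy uniting that clade.
Character 4: derived state '+' in E and U only — synapomorphy for {E, U}.
Most parsimonious ingroup topology: (((K,(E,U)),Q),A).
E and U form a cherry on this tree, so they are sister taxa.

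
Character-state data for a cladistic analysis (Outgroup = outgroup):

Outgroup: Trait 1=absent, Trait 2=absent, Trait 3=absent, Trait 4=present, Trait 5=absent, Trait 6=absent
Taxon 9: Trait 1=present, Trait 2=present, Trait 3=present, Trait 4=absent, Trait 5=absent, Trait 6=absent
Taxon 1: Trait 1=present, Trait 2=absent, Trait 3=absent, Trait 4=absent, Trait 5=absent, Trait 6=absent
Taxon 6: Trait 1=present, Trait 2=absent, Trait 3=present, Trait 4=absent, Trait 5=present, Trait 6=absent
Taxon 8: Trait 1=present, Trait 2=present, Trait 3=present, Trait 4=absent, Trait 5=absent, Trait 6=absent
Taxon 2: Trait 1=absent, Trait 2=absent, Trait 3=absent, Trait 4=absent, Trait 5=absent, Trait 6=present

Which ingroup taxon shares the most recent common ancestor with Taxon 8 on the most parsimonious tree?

Taxon 9

Character polarity is set by the outgroup: the derived state is whichever differs from the outgroup's state, so for Trait 4 the derived state is 'absent', and for the remaining characters it is 'present'.
Only Taxon 1, Taxon 6, Taxon 8, and Taxon 9 show the derived state 'present' for Trait 1, supporting them as a clade.
Trait 2: derived state 'present' in Taxon 8 and Taxon 9 only — synapomorphy for {Taxon 8, Taxon 9}.
Trait 3 (derived state 'present') is shared by Taxon 6, Taxon 8, and Taxon 9 — a synapomorphy uniting that clade.
Trait 4 (derived state 'absent') is shared by all ingroup taxa — unites the whole ingroup.
Trait 5: derived state 'present' in Taxon 6 only — an autapomorphy, so it tells us nothing about relationships among taxa.
Trait 6 (derived state 'present') is unique to Taxon 2 (autapomorphy; uninformative for grouping).
Most parsimonious ingroup topology: ((((Taxon 9,Taxon 8),Taxon 6),Taxon 1),Taxon 2).
Taxon 8 and Taxon 9 form a cherry on this tree, so they are sister taxa.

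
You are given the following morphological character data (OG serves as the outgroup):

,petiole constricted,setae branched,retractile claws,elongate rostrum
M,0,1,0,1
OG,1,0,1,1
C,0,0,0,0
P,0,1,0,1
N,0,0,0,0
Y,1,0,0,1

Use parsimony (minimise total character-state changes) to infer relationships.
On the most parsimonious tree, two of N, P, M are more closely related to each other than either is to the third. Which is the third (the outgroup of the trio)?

N

Character polarity is set by the outgroup: the derived state is whichever differs from the outgroup's state, so for petiole constricted, retractile claws, elongate rostrum the derived state is '0', and for the remaining characters it is '1'.
petiole constricted: derived state '0' in C, M, N, and P only — synapomorphy for {C, M, N, P}.
setae branched (derived state '1') is shared by M and P — a synapomorphy uniting that clade.
All ingroup taxa share the derived state '0' for retractile claws; it defines the ingroup but does not resolve relationships within it.
elongate rostrum: derived state '0' in C and N only — synapomorphy for {C, N}.
Most parsimonious ingroup topology: (Y,((C,N),(P,M))).
P and M share a more recent common ancestor with each other than either does with N, so N is the least closely related of the three.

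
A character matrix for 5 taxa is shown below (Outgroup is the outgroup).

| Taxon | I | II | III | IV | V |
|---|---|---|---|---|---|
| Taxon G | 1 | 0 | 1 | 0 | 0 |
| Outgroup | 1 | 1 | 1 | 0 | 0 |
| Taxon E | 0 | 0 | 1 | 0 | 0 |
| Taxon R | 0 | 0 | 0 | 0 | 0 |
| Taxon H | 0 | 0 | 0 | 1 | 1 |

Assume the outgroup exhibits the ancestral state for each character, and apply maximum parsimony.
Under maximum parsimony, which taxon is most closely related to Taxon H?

Character polarity is set by the outgroup: the derived state is whichever differs from the outgroup's state, so for I, II, III the derived state is '0', and for the remaining characters it is '1'.
Only Taxon E, Taxon H, and Taxon R show the derived state '0' for I, supporting them as a clade.
All ingroup taxa share the derived state '0' for II; it defines the ingroup but does not resolve relationships within it.
III: derived state '0' in Taxon H and Taxon R only — synapomorphy for {Taxon H, Taxon R}.
IV (derived state '1') is unique to Taxon H (autapomorphy; uninformative for grouping).
V (derived state '1') is unique to Taxon H (autapomorphy; uninformative for grouping).
Most parsimonious ingroup topology: (Taxon G,((Taxon R,Taxon H),Taxon E)).
Taxon H and Taxon R form a cherry on this tree, so they are sister taxa.

Taxon R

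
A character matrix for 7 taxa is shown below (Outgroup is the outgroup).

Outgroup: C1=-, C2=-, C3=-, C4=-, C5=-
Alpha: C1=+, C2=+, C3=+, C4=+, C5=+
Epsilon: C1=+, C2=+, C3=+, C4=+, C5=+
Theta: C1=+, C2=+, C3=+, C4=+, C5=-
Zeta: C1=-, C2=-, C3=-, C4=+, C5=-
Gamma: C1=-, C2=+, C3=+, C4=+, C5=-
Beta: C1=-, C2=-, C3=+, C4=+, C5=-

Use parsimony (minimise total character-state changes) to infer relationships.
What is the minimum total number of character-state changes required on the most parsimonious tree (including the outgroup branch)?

The outgroup has state '-' for every character, so '+' is the derived state throughout.
C1: derived state '+' in Alpha, Epsilon, and Theta only — synapomorphy for {Alpha, Epsilon, Theta}.
Only Alpha, Epsilon, Gamma, and Theta show the derived state '+' for C2, supporting them as a clade.
C3: derived state '+' in Alpha, Beta, Epsilon, Gamma, and Theta only — synapomorphy for {Alpha, Beta, Epsilon, Gamma, Theta}.
C4 (derived state '+') is shared by all ingroup taxa — unites the whole ingroup.
Only Alpha and Epsilon show the derived state '+' for C5, supporting them as a clade.
Most parsimonious ingroup topology: (((((Alpha,Epsilon),Theta),Gamma),Beta),Zeta).
Changes per character on this tree: C1: 1; C2: 1; C3: 1; C4: 1; C5: 1.
Total = 5.

5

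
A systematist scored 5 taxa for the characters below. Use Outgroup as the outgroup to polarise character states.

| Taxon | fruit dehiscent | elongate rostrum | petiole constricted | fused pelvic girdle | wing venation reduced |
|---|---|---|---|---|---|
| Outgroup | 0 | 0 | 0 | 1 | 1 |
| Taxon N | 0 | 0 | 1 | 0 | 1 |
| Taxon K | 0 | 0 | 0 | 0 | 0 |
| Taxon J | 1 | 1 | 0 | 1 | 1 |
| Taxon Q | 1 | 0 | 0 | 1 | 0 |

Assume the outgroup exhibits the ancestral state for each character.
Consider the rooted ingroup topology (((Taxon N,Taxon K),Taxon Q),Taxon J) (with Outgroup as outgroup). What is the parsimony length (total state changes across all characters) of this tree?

7

Map each character onto (((Taxon N,Taxon K),Taxon Q),Taxon J) (rooted by Outgroup) and count the minimum state changes it requires (Fitch parsimony):
fruit dehiscent: 2; elongate rostrum: 1; petiole constricted: 1; fused pelvic girdle: 1; wing venation reduced: 2.
Total tree length = 7.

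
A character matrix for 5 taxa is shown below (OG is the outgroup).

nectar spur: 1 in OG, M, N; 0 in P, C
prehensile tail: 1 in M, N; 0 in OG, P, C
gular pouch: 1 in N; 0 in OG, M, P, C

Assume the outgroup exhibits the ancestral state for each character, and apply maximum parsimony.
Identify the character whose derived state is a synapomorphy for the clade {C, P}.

Character polarity is set by the outgroup: the derived state is whichever differs from the outgroup's state, so for nectar spur the derived state is '0', and for the remaining characters it is '1'.
nectar spur (derived state '0') is shared by C and P — a synapomorphy uniting that clade.
prehensile tail (derived state '1') is shared by M and N — a synapomorphy uniting that clade.
gular pouch: derived state '1' in N only — an autapomorphy, so it tells us nothing about relationships among taxa.
Most parsimonious ingroup topology: ((M,N),(P,C)).
The clade {C, P} is supported by nectar spur: its derived state '0' occurs in exactly those taxa and in no other taxon (including the outgroup).

nectar spur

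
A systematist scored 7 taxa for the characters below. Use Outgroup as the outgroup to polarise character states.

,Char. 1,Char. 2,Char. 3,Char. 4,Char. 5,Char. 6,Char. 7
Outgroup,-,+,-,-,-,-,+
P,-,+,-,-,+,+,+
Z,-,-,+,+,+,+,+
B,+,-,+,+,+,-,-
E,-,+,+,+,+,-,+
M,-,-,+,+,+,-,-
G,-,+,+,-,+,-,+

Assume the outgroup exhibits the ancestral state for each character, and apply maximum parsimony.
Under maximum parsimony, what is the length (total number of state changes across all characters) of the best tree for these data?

8

Character polarity is set by the outgroup: the derived state is whichever differs from the outgroup's state, so for Char. 2, Char. 7 the derived state is '-', and for the remaining characters it is '+'.
Char. 1 (derived state '+') is unique to B (autapomorphy; uninformative for grouping).
Only B, M, and Z show the derived state '-' for Char. 2, supporting them as a clade.
Char. 3: derived state '+' in B, E, G, M, and Z only — synapomorphy for {B, E, G, M, Z}.
Char. 4: derived state '+' in B, E, M, and Z only — synapomorphy for {B, E, M, Z}.
All ingroup taxa share the derived state '+' for Char. 5; it defines the ingroup but does not resolve relationships within it.
Char. 6 groups P and Z, which is incompatible with the clades supported by the remaining characters; treating it as convergent (homoplasy) costs fewer steps than any alternative tree.
Char. 7 (derived state '-') is shared by B and M — a synapomorphy uniting that clade.
Most parsimonious ingroup topology: (P,(((Z,(B,M)),E),G)).
Changes per character on this tree: Char. 1: 1; Char. 2: 1; Char. 3: 1; Char. 4: 1; Char. 5: 1; Char. 6: 2; Char. 7: 1.
Total = 8.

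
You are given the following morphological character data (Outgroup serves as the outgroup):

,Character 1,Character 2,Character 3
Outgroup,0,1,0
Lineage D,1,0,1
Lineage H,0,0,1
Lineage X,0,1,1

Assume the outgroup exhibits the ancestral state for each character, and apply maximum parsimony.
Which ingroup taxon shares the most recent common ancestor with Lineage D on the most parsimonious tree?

Lineage H

Character polarity is set by the outgroup: the derived state is whichever differs from the outgroup's state, so for Character 2 the derived state is '0', and for the remaining characters it is '1'.
Character 1 (derived state '1') is unique to Lineage D (autapomorphy; uninformative for grouping).
Character 2: derived state '0' in Lineage D and Lineage H only — synapomorphy for {Lineage D, Lineage H}.
All ingroup taxa share the derived state '1' for Character 3; it defines the ingroup but does not resolve relationships within it.
Most parsimonious ingroup topology: ((Lineage D,Lineage H),Lineage X).
Lineage D and Lineage H form a cherry on this tree, so they are sister taxa.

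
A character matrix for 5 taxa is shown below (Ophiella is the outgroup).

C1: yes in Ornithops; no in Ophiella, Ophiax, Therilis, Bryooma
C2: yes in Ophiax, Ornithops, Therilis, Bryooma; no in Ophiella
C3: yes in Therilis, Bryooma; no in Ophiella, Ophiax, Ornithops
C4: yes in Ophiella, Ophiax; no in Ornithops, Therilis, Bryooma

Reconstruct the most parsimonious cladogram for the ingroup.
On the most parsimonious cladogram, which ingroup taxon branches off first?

Ophiax

Character polarity is set by the outgroup: the derived state is whichever differs from the outgroup's state, so for C4 the derived state is 'no', and for the remaining characters it is 'yes'.
C1: derived state 'yes' in Ornithops only — an autapomorphy, so it tells us nothing about relationships among taxa.
All ingroup taxa share the derived state 'yes' for C2; it defines the ingroup but does not resolve relationships within it.
Only Bryooma and Therilis show the derived state 'yes' for C3, supporting them as a clade.
C4: derived state 'no' in Bryooma, Ornithops, and Therilis only — synapomorphy for {Bryooma, Ornithops, Therilis}.
Most parsimonious ingroup topology: (Ophiax,(Ornithops,(Therilis,Bryooma))).
Ophiax is sister to the clade containing all other ingroup taxa, so it is the earliest-diverging (most basal) ingroup lineage.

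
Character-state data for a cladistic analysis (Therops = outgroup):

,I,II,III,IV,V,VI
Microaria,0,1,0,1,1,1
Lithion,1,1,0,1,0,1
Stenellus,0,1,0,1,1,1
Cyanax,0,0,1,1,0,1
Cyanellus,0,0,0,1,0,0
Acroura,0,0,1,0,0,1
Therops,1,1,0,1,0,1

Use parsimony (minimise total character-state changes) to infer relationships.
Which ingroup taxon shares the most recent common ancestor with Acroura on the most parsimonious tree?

Cyanax

Character polarity is set by the outgroup: the derived state is whichever differs from the outgroup's state, so for I, II, IV, VI the derived state is '0', and for the remaining characters it is '1'.
I (derived state '0') is shared by Acroura, Cyanax, Cyanellus, Microaria, and Stenellus — a synapomorphy uniting that clade.
Only Acroura, Cyanax, and Cyanellus show the derived state '0' for II, supporting them as a clade.
III (derived state '1') is shared by Acroura and Cyanax — a synapomorphy uniting that clade.
IV (derived state '0') is unique to Acroura (autapomorphy; uninformative for grouping).
V (derived state '1') is shared by Microaria and Stenellus — a synapomorphy uniting that clade.
VI: derived state '0' in Cyanellus only — an autapomorphy, so it tells us nothing about relationships among taxa.
Most parsimonious ingroup topology: (((Microaria,Stenellus),((Cyanax,Acroura),Cyanellus)),Lithion).
Acroura and Cyanax form a cherry on this tree, so they are sister taxa.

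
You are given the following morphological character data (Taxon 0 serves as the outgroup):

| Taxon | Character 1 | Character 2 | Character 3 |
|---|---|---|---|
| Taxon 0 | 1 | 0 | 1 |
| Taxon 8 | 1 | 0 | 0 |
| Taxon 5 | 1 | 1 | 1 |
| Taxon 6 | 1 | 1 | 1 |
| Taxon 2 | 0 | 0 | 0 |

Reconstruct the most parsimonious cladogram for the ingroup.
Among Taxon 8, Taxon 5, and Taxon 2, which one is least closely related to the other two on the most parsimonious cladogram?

Taxon 5

Character polarity is set by the outgroup: the derived state is whichever differs from the outgroup's state, so for Character 1, Character 3 the derived state is '0', and for the remaining characters it is '1'.
Character 1 (derived state '0') is unique to Taxon 2 (autapomorphy; uninformative for grouping).
Character 2: derived state '1' in Taxon 5 and Taxon 6 only — synapomorphy for {Taxon 5, Taxon 6}.
Character 3: derived state '0' in Taxon 2 and Taxon 8 only — synapomorphy for {Taxon 2, Taxon 8}.
Most parsimonious ingroup topology: ((Taxon 8,Taxon 2),(Taxon 5,Taxon 6)).
Taxon 2 and Taxon 8 share a more recent common ancestor with each other than either does with Taxon 5, so Taxon 5 is the least closely related of the three.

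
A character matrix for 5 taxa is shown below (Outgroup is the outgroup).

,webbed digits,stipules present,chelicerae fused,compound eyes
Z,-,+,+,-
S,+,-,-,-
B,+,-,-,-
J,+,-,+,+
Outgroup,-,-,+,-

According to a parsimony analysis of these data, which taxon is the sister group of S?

Character polarity is set by the outgroup: the derived state is whichever differs from the outgroup's state, so for chelicerae fused the derived state is '-', and for the remaining characters it is '+'.
webbed digits (derived state '+') is shared by B, J, and S — a synapomorphy uniting that clade.
stipules present: derived state '+' in Z only — an autapomorphy, so it tells us nothing about relationships among taxa.
chelicerae fused (derived state '-') is shared by B and S — a synapomorphy uniting that clade.
compound eyes (derived state '+') is unique to J (autapomorphy; uninformative for grouping).
Most parsimonious ingroup topology: (((S,B),J),Z).
S and B form a cherry on this tree, so they are sister taxa.

B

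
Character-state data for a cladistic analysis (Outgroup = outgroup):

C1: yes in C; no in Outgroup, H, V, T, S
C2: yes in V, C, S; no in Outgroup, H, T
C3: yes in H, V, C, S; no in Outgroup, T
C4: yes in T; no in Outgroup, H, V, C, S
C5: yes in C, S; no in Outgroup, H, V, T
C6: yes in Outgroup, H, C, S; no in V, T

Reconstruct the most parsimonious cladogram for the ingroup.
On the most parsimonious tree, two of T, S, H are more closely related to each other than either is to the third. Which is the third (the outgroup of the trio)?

T

Character polarity is set by the outgroup: the derived state is whichever differs from the outgroup's state, so for C6 the derived state is 'no', and for the remaining characters it is 'yes'.
C1 (derived state 'yes') is unique to C (autapomorphy; uninformative for grouping).
C2 (derived state 'yes') is shared by C, S, and V — a synapomorphy uniting that clade.
C3: derived state 'yes' in C, H, S, and V only — synapomorphy for {C, H, S, V}.
C4 (derived state 'yes') is unique to T (autapomorphy; uninformative for grouping).
C5 (derived state 'yes') is shared by C and S — a synapomorphy uniting that clade.
C6 (state 'no') occurs in T and V but conflicts with the nesting implied by the other characters — most parsimoniously interpreted as homoplasy.
Most parsimonious ingroup topology: ((H,(V,(C,S))),T).
S and H share a more recent common ancestor with each other than either does with T, so T is the least closely related of the three.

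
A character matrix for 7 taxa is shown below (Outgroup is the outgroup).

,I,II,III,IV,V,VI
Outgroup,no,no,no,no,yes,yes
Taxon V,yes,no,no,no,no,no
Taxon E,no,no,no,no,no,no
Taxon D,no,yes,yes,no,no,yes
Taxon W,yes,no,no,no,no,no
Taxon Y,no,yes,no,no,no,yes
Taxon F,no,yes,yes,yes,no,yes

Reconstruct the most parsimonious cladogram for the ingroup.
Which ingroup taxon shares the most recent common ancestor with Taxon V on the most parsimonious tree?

Taxon W

Character polarity is set by the outgroup: the derived state is whichever differs from the outgroup's state, so for V, VI the derived state is 'no', and for the remaining characters it is 'yes'.
I (derived state 'yes') is shared by Taxon V and Taxon W — a synapomorphy uniting that clade.
II (derived state 'yes') is shared by Taxon D, Taxon F, and Taxon Y — a synapomorphy uniting that clade.
Only Taxon D and Taxon F show the derived state 'yes' for III, supporting them as a clade.
IV: derived state 'yes' in Taxon F only — an autapomorphy, so it tells us nothing about relationships among taxa.
V (derived state 'no') is shared by all ingroup taxa — unites the whole ingroup.
VI: derived state 'no' in Taxon E, Taxon V, and Taxon W only — synapomorphy for {Taxon E, Taxon V, Taxon W}.
Most parsimonious ingroup topology: (((Taxon D,Taxon F),Taxon Y),((Taxon V,Taxon W),Taxon E)).
Taxon V and Taxon W form a cherry on this tree, so they are sister taxa.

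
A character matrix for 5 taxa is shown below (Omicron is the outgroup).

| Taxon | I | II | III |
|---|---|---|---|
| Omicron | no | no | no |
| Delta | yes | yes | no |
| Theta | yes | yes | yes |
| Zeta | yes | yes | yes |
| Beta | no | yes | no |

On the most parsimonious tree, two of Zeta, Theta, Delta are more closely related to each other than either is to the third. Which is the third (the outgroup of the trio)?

The outgroup has state 'no' for every character, so 'yes' is the derived state throughout.
Only Delta, Theta, and Zeta show the derived state 'yes' for I, supporting them as a clade.
II (derived state 'yes') is shared by all ingroup taxa — unites the whole ingroup.
III (derived state 'yes') is shared by Theta and Zeta — a synapomorphy uniting that clade.
Most parsimonious ingroup topology: ((Delta,(Theta,Zeta)),Beta).
Zeta and Theta share a more recent common ancestor with each other than either does with Delta, so Delta is the least closely related of the three.

Delta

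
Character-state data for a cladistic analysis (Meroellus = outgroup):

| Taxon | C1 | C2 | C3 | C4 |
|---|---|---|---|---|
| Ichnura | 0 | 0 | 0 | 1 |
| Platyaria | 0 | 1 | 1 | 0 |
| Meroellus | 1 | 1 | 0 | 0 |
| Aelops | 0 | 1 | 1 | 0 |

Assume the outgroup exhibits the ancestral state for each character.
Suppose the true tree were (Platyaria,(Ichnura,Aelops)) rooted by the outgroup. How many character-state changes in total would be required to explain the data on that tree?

Map each character onto (Platyaria,(Ichnura,Aelops)) (rooted by Meroellus) and count the minimum state changes it requires (Fitch parsimony):
C1: 1; C2: 1; C3: 2; C4: 1.
Total tree length = 5.

5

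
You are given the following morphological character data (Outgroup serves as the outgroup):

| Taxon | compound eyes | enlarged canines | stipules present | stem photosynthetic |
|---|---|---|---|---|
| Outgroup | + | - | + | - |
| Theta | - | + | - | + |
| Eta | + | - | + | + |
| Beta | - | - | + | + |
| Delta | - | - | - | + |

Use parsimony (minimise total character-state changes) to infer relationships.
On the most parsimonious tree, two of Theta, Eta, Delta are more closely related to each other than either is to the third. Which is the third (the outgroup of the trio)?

Character polarity is set by the outgroup: the derived state is whichever differs from the outgroup's state, so for compound eyes, stipules present the derived state is '-', and for the remaining characters it is '+'.
compound eyes: derived state '-' in Beta, Delta, and Theta only — synapomorphy for {Beta, Delta, Theta}.
enlarged canines (derived state '+') is unique to Theta (autapomorphy; uninformative for grouping).
stipules present (derived state '-') is shared by Delta and Theta — a synapomorphy uniting that clade.
All ingroup taxa share the derived state '+' for stem photosynthetic; it defines the ingroup but does not resolve relationships within it.
Most parsimonious ingroup topology: (((Theta,Delta),Beta),Eta).
Theta and Delta share a more recent common ancestor with each other than either does with Eta, so Eta is the least closely related of the three.

Eta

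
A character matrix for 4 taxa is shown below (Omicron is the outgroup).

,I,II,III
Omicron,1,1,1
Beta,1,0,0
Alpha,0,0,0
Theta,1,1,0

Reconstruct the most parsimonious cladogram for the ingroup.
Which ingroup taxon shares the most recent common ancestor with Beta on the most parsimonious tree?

Alpha

The outgroup has state '1' for every character, so '0' is the derived state throughout.
I (derived state '0') is unique to Alpha (autapomorphy; uninformative for grouping).
Only Alpha and Beta show the derived state '0' for II, supporting them as a clade.
III (derived state '0') is shared by all ingroup taxa — unites the whole ingroup.
Most parsimonious ingroup topology: ((Beta,Alpha),Theta).
Beta and Alpha form a cherry on this tree, so they are sister taxa.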